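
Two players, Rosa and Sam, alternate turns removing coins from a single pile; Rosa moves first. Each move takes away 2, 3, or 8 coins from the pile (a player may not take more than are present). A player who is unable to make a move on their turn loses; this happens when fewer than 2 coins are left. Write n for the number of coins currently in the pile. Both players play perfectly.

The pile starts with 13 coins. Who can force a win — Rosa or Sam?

Build the W/L table. Terminal = L. A non-terminal position is W if it has a move to some L; otherwise it is L.
n=0: no move → L
n=1: no move → L
n=2: can move to 0, which is L ⇒ W
n=3: can move to 1, which is L ⇒ W
n=4: can move to 1, which is L ⇒ W
n=5: moves to 3(W), 2(W); every one is W ⇒ L
n=6: moves to 4(W), 3(W); every one is W ⇒ L
n=7: can move to 5, which is L ⇒ W
n=8: can move to 6, which is L ⇒ W
n=9: can move to 6, which is L ⇒ W
n=10: moves to 8(W), 7(W), 2(W); every one is W ⇒ L
n=11: moves to 9(W), 8(W), 3(W); every one is W ⇒ L
n=12: can move to 10, which is L ⇒ W
n=13: can move to 11, which is L ⇒ W
The starting position 13 is W: Rosa should remove 2, leaving 11, handing over an L position.

Rosa wins.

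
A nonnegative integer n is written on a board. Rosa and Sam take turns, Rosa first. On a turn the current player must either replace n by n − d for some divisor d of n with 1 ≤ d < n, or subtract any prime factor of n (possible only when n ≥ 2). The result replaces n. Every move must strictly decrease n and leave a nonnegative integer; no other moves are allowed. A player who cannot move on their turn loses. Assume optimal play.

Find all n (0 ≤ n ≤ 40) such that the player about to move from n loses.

0, 1, 4, 9, 14, 20, 26, 32, 35, 38

Classify positions by backward induction: terminal positions (no move available) are L. From any other position, the mover wins iff some move reaches an L.
n=0: no move → L
n=1: no move → L
n=2: reaches L-position 0 → W
n=3: reaches L-position 0 → W
n=4: only reaches 2(W), 3(W), all W → L
n=5: reaches L-position 0 → W
n=6: reaches L-position 4 → W
n=7: reaches L-position 0 → W
n=8: reaches L-position 4 → W
n=9: only reaches 6(W), 8(W), all W → L
n=10: reaches L-position 9 → W
n=11: reaches L-position 0 → W
n=12: reaches L-position 9 → W
n=13: reaches L-position 0 → W
n=14: only reaches 7(W), 12(W), 13(W), all W → L
n=15: reaches L-position 14 → W
n=16: reaches L-position 14 → W
n=17: reaches L-position 0 → W
n=18: reaches L-position 9 → W
n=19: reaches L-position 0 → W
n=20: only reaches 10(W), 15(W), 16(W), 18(W), 19(W), all W → L
n=21: reaches L-position 14 → W
n=22: reaches L-position 20 → W
n=23: reaches L-position 0 → W
n=24: reaches L-position 20 → W
n=25: reaches L-position 20 → W
n=26: only reaches 13(W), 24(W), 25(W), all W → L
n=27: reaches L-position 26 → W
n=28: reaches L-position 14 → W
n=29: reaches L-position 0 → W
n=30: reaches L-position 20 → W
n=31: reaches L-position 0 → W
n=32: only reaches 16(W), 24(W), 28(W), 30(W), 31(W), all W → L
n=33: reaches L-position 32 → W
n=34: reaches L-position 32 → W
n=35: only reaches 28(W), 30(W), 34(W), all W → L
n=36: reaches L-position 32 → W
n=37: reaches L-position 0 → W
n=38: only reaches 19(W), 36(W), 37(W), all W → L
n=39: reaches L-position 26 → W
n=40: reaches L-position 20 → W
The losing starting values of n are exactly the entries labelled L in this table (10 of them).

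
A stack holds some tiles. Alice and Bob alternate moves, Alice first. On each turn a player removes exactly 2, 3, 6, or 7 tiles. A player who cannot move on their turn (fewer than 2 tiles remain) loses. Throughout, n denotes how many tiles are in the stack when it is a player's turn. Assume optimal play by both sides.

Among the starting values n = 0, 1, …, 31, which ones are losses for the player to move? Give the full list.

0, 1, 5, 9, 10, 14, 18, 19, 23, 27, 28

Use the standard recursion: the mover loses at a terminal position; elsewhere, the mover wins exactly when some move hands the opponent an L position.
n=0: no move → L
n=1: no move → L
n=2: W (go to 0, an L position)
n=3: W (go to 1, an L position)
n=4: W (go to 1, an L position)
n=5: L (options 3(W), 2(W) are all W)
n=6: W (go to 0, an L position)
n=7: W (go to 5, an L position)
n=8: W (go to 5, an L position)
n=9: L (options 7(W), 6(W), 3(W), 2(W) are all W)
n=10: L (options 8(W), 7(W), 4(W), 3(W) are all W)
n=11: W (go to 9, an L position)
n=12: W (go to 10, an L position)
n=13: W (go to 10, an L position)
n=14: L (options 12(W), 11(W), 8(W), 7(W) are all W)
n=15: W (go to 9, an L position)
n=16: W (go to 14, an L position)
n=17: W (go to 14, an L position)
n=18: L (options 16(W), 15(W), 12(W), 11(W) are all W)
n=19: L (options 17(W), 16(W), 13(W), 12(W) are all W)
n=20: W (go to 18, an L position)
n=21: W (go to 19, an L position)
n=22: W (go to 19, an L position)
n=23: L (options 21(W), 20(W), 17(W), 16(W) are all W)
n=24: W (go to 18, an L position)
n=25: W (go to 23, an L position)
n=26: W (go to 23, an L position)
n=27: L (options 25(W), 24(W), 21(W), 20(W) are all W)
n=28: L (options 26(W), 25(W), 22(W), 21(W) are all W)
n=29: W (go to 27, an L position)
n=30: W (go to 28, an L position)
n=31: W (go to 28, an L position)
Reading off the rows marked L gives the requested list; there are 11 such values of n.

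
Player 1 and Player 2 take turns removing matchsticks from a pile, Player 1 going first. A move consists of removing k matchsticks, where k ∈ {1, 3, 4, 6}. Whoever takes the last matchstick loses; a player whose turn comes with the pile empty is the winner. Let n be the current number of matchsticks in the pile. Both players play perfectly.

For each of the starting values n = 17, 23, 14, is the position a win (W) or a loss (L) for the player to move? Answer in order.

17: L, 23: W, 14: W

Use the standard recursion: the mover wins at a terminal position; elsewhere, the mover wins exactly when some move hands the opponent an L position.
n=0: no move; the opponent has just taken the last matchstick and therefore loses → W
n=1: only reaches 0(W), which is W → L
n=2: reaches L-position 1 → W
n=3: only reaches 2(W), 0(W), all W → L
n=4: reaches L-position 3 → W
n=5: reaches L-position 1 → W
n=6: reaches L-position 3 → W
n=7: reaches L-position 3 → W
n=8: only reaches 7(W), 5(W), 4(W), 2(W), all W → L
n=9: reaches L-position 8 → W
n=10: only reaches 9(W), 7(W), 6(W), 4(W), all W → L
n=11: reaches L-position 10 → W
n=12: reaches L-position 8 → W
n=13: reaches L-position 10 → W
n=14: reaches L-position 10 → W
n=15: only reaches 14(W), 12(W), 11(W), 9(W), all W → L
n=16: reaches L-position 15 → W
n=17: only reaches 16(W), 14(W), 13(W), 11(W), all W → L
n=18: reaches L-position 17 → W
n=19: reaches L-position 15 → W
n=20: reaches L-position 17 → W
n=21: reaches L-position 17 → W
n=22: only reaches 21(W), 19(W), 18(W), 16(W), all W → L
n=23: reaches L-position 22 → W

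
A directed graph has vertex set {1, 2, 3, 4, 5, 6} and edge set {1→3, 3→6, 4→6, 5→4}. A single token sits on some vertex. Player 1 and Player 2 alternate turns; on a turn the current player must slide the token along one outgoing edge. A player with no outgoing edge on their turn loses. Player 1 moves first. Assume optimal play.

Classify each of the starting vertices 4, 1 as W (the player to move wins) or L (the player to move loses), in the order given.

4: W, 1: L

Build the W/L table. Terminal = L. A non-terminal position is W if it has a move to some L; otherwise it is L.
Every edge goes from a vertex to one that appears earlier in the order 6, 2, 4, 5, 3, 1, so processing vertices in that order labels each vertex after all of its successors.
6: no outgoing edge → L
2: no outgoing edge → L
4: W (go to 6, an L position)
5: L (sole option 4(W) is W)
3: W (go to 6, an L position)
1: L (sole option 3(W) is W)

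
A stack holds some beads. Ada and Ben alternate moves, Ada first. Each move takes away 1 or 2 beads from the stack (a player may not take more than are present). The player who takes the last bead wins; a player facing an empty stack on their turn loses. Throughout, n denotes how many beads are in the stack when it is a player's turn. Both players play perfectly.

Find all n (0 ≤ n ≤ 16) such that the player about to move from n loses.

0, 3, 6, 9, 12, 15

Work bottom-up. With no move the player to move loses. Otherwise the position is W if at least one move leads to an L position for the opponent, and L if every move leads to a W.
n=0: no move → L
n=1: reaches L-position 0 → W
n=2: reaches L-position 0 → W
n=3: only reaches 2(W), 1(W), all W → L
n=4: reaches L-position 3 → W
n=5: reaches L-position 3 → W
n=6: only reaches 5(W), 4(W), all W → L
n=7: reaches L-position 6 → W
n=8: reaches L-position 6 → W
n=9: only reaches 8(W), 7(W), all W → L
n=10: reaches L-position 9 → W
n=11: reaches L-position 9 → W
n=12: only reaches 11(W), 10(W), all W → L
n=13: reaches L-position 12 → W
n=14: reaches L-position 12 → W
n=15: only reaches 14(W), 13(W), all W → L
n=16: reaches L-position 15 → W
Reading off the rows marked L gives the requested list; there are 6 such values of n.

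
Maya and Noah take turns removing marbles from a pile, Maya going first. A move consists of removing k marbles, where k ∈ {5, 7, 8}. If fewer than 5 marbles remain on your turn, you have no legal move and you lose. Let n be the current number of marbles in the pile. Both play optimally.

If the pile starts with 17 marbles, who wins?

Work bottom-up. With no move the player to move loses. Otherwise the position is W if at least one move leads to an L position for the opponent, and L if every move leads to a W.
n=0: no move → L
n=1: no move → L
n=2: no move → L
n=3: no move → L
n=4: no move → L
n=5: can move to 0, which is L ⇒ W
n=6: can move to 1, which is L ⇒ W
n=7: can move to 2, which is L ⇒ W
n=8: can move to 3, which is L ⇒ W
n=9: can move to 4, which is L ⇒ W
n=10: can move to 3, which is L ⇒ W
n=11: can move to 4, which is L ⇒ W
n=12: can move to 4, which is L ⇒ W
n=13: moves to 8(W), 6(W), 5(W); every one is W ⇒ L
n=14: moves to 9(W), 7(W), 6(W); every one is W ⇒ L
n=15: moves to 10(W), 8(W), 7(W); every one is W ⇒ L
n=16: moves to 11(W), 9(W), 8(W); every one is W ⇒ L
n=17: moves to 12(W), 10(W), 9(W); every one is W ⇒ L
Every move from 17 reaches a W position, so the mover loses.

Noah wins.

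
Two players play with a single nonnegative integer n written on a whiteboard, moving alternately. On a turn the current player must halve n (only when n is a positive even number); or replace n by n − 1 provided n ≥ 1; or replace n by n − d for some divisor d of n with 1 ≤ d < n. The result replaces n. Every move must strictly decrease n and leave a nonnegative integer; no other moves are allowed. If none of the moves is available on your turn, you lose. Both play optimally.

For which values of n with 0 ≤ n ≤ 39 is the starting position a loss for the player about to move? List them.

Work bottom-up. With no move the player to move loses. Otherwise the position is W if at least one move leads to an L position for the opponent, and L if every move leads to a W.
n=0: no move → L
n=1: reaches L-position 0 → W
n=2: only reaches 1(W), which is W → L
n=3: reaches L-position 2 → W
n=4: reaches L-position 2 → W
n=5: only reaches 4(W), which is W → L
n=6: reaches L-position 5 → W
n=7: only reaches 6(W), which is W → L
n=8: reaches L-position 7 → W
n=9: only reaches 6(W), 8(W), all W → L
n=10: reaches L-position 5 → W
n=11: only reaches 10(W), which is W → L
n=12: reaches L-position 9 → W
n=13: only reaches 12(W), which is W → L
n=14: reaches L-position 7 → W
n=15: only reaches 10(W), 12(W), 14(W), all W → L
n=16: reaches L-position 15 → W
n=17: only reaches 16(W), which is W → L
n=18: reaches L-position 9 → W
n=19: only reaches 18(W), which is W → L
n=20: reaches L-position 15 → W
n=21: only reaches 14(W), 18(W), 20(W), all W → L
n=22: reaches L-position 11 → W
n=23: only reaches 22(W), which is W → L
n=24: reaches L-position 21 → W
n=25: only reaches 20(W), 24(W), all W → L
n=26: reaches L-position 13 → W
n=27: only reaches 18(W), 24(W), 26(W), all W → L
n=28: reaches L-position 21 → W
n=29: only reaches 28(W), which is W → L
n=30: reaches L-position 15 → W
n=31: only reaches 30(W), which is W → L
n=32: reaches L-position 31 → W
n=33: only reaches 22(W), 30(W), 32(W), all W → L
n=34: reaches L-position 17 → W
n=35: only reaches 28(W), 30(W), 34(W), all W → L
n=36: reaches L-position 27 → W
n=37: only reaches 36(W), which is W → L
n=38: reaches L-position 19 → W
n=39: only reaches 26(W), 36(W), 38(W), all W → L
The losing starting values of n are exactly the entries labelled L in this table (20 of them).

0, 2, 5, 7, 9, 11, 13, 15, 17, 19, 21, 23, 25, 27, 29, 31, 33, 35, 37, 39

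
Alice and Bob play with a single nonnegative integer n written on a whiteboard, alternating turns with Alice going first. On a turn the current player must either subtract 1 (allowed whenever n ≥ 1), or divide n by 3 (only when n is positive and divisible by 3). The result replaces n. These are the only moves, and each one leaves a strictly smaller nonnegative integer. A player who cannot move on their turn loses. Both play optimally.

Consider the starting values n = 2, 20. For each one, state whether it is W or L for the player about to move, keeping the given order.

2: L, 20: W

Use the standard recursion: the mover loses at a terminal position; elsewhere, the mover wins exactly when some move hands the opponent an L position.
n=0: no move → L
n=1: reaches L-position 0 → W
n=2: only reaches 1(W), which is W → L
n=3: reaches L-position 2 → W
n=4: only reaches 3(W), which is W → L
n=5: reaches L-position 4 → W
n=6: reaches L-position 2 → W
n=7: only reaches 6(W), which is W → L
n=8: reaches L-position 7 → W
n=9: only reaches 3(W), 8(W), all W → L
n=10: reaches L-position 9 → W
n=11: only reaches 10(W), which is W → L
n=12: reaches L-position 4 → W
n=13: only reaches 12(W), which is W → L
n=14: reaches L-position 13 → W
n=15: only reaches 5(W), 14(W), all W → L
n=16: reaches L-position 15 → W
n=17: only reaches 16(W), which is W → L
n=18: reaches L-position 17 → W
n=19: only reaches 18(W), which is W → L
n=20: reaches L-position 19 → W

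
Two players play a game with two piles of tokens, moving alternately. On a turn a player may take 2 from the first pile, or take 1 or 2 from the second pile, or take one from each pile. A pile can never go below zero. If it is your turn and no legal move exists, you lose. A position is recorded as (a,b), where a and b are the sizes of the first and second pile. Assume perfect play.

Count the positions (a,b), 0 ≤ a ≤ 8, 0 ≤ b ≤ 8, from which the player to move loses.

27

Label each position W (a win for the player to move) or L (a loss). A position with no legal move is L; any other position is W exactly when some move reaches an L, and L when every move reaches a W.
Every move lowers a or b (never raises either), so fill the grid row by row in increasing a, and left to right within a row: each cell's successors are then already labelled.
      b=0  b=1  b=2  b=3  b=4  b=5  b=6  b=7  b=8
a=0:    L    W    W    L    W    W    L    W    W
a=1:    L    W    W    L    W    W    L    W    W
a=2:    W    W    L    W    W    L    W    W    L
a=3:    W    L    W    W    L    W    W    L    W
a=4:    L    W    W    L    W    W    L    W    W
a=5:    L    W    W    L    W    W    L    W    W
a=6:    W    W    L    W    W    L    W    W    L
a=7:    W    L    W    W    L    W    W    L    W
a=8:    L    W    W    L    W    W    L    W    W
Cells with no legal move (terminal, hence L): (0,0), (1,0).
The remaining L cells, each justified by listing all of its moves:
(0,3): moves to (0,2)(W), (0,1)(W); every one is W ⇒ L
(0,6): moves to (0,5)(W), (0,4)(W); every one is W ⇒ L
(1,3): moves to (1,2)(W), (1,1)(W), (0,2)(W); every one is W ⇒ L
(1,6): moves to (1,5)(W), (1,4)(W), (0,5)(W); every one is W ⇒ L
(2,2): moves to (0,2)(W), (2,1)(W), (2,0)(W), (1,1)(W); every one is W ⇒ L
(2,5): moves to (0,5)(W), (2,4)(W), (2,3)(W), (1,4)(W); every one is W ⇒ L
(2,8): moves to (0,8)(W), (2,7)(W), (2,6)(W), (1,7)(W); every one is W ⇒ L
(3,1): moves to (1,1)(W), (3,0)(W), (2,0)(W); every one is W ⇒ L
(3,4): moves to (1,4)(W), (3,3)(W), (3,2)(W), (2,3)(W); every one is W ⇒ L
(3,7): moves to (1,7)(W), (3,6)(W), (3,5)(W), (2,6)(W); every one is W ⇒ L
(4,0): the only move is to (2,0)(W), a W ⇒ L
(4,3): moves to (2,3)(W), (4,2)(W), (4,1)(W), (3,2)(W); every one is W ⇒ L
(4,6): moves to (2,6)(W), (4,5)(W), (4,4)(W), (3,5)(W); every one is W ⇒ L
(5,0): the only move is to (3,0)(W), a W ⇒ L
(5,3): moves to (3,3)(W), (5,2)(W), (5,1)(W), (4,2)(W); every one is W ⇒ L
(5,6): moves to (3,6)(W), (5,5)(W), (5,4)(W), (4,5)(W); every one is W ⇒ L
(6,2): moves to (4,2)(W), (6,1)(W), (6,0)(W), (5,1)(W); every one is W ⇒ L
(6,5): moves to (4,5)(W), (6,4)(W), (6,3)(W), (5,4)(W); every one is W ⇒ L
(6,8): moves to (4,8)(W), (6,7)(W), (6,6)(W), (5,7)(W); every one is W ⇒ L
(7,1): moves to (5,1)(W), (7,0)(W), (6,0)(W); every one is W ⇒ L
(7,4): moves to (5,4)(W), (7,3)(W), (7,2)(W), (6,3)(W); every one is W ⇒ L
(7,7): moves to (5,7)(W), (7,6)(W), (7,5)(W), (6,6)(W); every one is W ⇒ L
(8,0): the only move is to (6,0)(W), a W ⇒ L
(8,3): moves to (6,3)(W), (8,2)(W), (8,1)(W), (7,2)(W); every one is W ⇒ L
(8,6): moves to (6,6)(W), (8,5)(W), (8,4)(W), (7,5)(W); every one is W ⇒ L
Every other cell has at least one move into one of the L cells above, so it is W.
L cells per row: a=0: 3, a=1: 3, a=2: 3, a=3: 3, a=4: 3, a=5: 3, a=6: 3, a=7: 3, a=8: 3; total 27.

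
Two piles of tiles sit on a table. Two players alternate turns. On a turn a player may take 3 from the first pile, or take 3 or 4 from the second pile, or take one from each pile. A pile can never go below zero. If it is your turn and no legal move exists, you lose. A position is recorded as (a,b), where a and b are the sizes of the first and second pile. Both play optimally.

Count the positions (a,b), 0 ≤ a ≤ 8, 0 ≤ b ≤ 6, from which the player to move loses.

Positions with no move are L. A position that does have a move is losing for the player to move precisely when every available move leads to a winning position for the opponent. Fill in the labels:
Every move lowers a or b (never raises either), so fill the grid row by row in increasing a, and left to right within a row: each cell's successors are then already labelled.
      b=0  b=1  b=2  b=3  b=4  b=5  b=6
a=0:    L    L    L    W    W    W    W
a=1:    L    W    W    W    W    L    L
a=2:    L    W    L    W    W    W    W
a=3:    W    W    W    W    L    L    L
a=4:    W    L    L    L    W    W    W
a=5:    W    L    W    W    W    W    L
a=6:    L    L    W    W    W    W    W
a=7:    L    W    W    W    W    L    L
a=8:    L    W    L    W    W    W    W
Cells with no legal move (terminal, hence L): (0,0), (0,1), (0,2), (1,0), (2,0).
The remaining L cells, each justified by listing all of its moves:
(1,5): L (options (1,2)(W), (1,1)(W), (0,4)(W) are all W)
(1,6): L (options (1,3)(W), (1,2)(W), (0,5)(W) are all W)
(2,2): L (sole option (1,1)(W) is W)
(3,4): L (options (0,4)(W), (3,1)(W), (3,0)(W), (2,3)(W) are all W)
(3,5): L (options (0,5)(W), (3,2)(W), (3,1)(W), (2,4)(W) are all W)
(3,6): L (options (0,6)(W), (3,3)(W), (3,2)(W), (2,5)(W) are all W)
(4,1): L (options (1,1)(W), (3,0)(W) are all W)
(4,2): L (options (1,2)(W), (3,1)(W) are all W)
(4,3): L (options (1,3)(W), (4,0)(W), (3,2)(W) are all W)
(5,1): L (options (2,1)(W), (4,0)(W) are all W)
(5,6): L (options (2,6)(W), (5,3)(W), (5,2)(W), (4,5)(W) are all W)
(6,0): L (sole option (3,0)(W) is W)
(6,1): L (options (3,1)(W), (5,0)(W) are all W)
(7,0): L (sole option (4,0)(W) is W)
(7,5): L (options (4,5)(W), (7,2)(W), (7,1)(W), (6,4)(W) are all W)
(7,6): L (options (4,6)(W), (7,3)(W), (7,2)(W), (6,5)(W) are all W)
(8,0): L (sole option (5,0)(W) is W)
(8,2): L (options (5,2)(W), (7,1)(W) are all W)
Every other cell has at least one move into one of the L cells above, so it is W.
L cells per row: a=0: 3, a=1: 3, a=2: 2, a=3: 3, a=4: 3, a=5: 2, a=6: 2, a=7: 3, a=8: 2; total 23.

23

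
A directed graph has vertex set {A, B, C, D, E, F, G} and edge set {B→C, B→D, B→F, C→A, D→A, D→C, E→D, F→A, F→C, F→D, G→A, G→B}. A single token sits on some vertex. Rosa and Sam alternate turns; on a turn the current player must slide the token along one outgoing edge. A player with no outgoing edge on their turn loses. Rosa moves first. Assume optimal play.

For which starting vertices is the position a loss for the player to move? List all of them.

Positions with no move are L. A position that does have a move is losing for the player to move precisely when every available move leads to a winning position for the opponent. Fill in the labels:
Every edge goes from a vertex to one that appears earlier in the order A, C, D, F, B, G, E, so processing vertices in that order labels each vertex after all of its successors.
A: no outgoing edge → L
C: →A(L), so W
D: →A(L), so W
F: →A(L), so W
B: →F(W), D(W), C(W) — all W, so L
G: →B(L), so W
E: →D(W) only, which is W, so L
Reading off the rows marked L gives the requested list; there are 3 such vertices.

A, B, E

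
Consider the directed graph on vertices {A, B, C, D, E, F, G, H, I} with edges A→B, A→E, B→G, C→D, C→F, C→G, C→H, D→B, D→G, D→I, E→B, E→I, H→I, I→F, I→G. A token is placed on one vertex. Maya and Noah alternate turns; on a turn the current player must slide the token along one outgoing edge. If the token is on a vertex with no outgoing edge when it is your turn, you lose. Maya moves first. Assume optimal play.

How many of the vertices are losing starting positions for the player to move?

4

Build the W/L table. Terminal = L. A non-terminal position is W if it has a move to some L; otherwise it is L.
Every edge goes from a vertex to one that appears earlier in the order G, F, I, B, D, E, H, C, A, so processing vertices in that order labels each vertex after all of its successors.
G: no outgoing edge → L
F: no outgoing edge → L
I: reaches L-position F → W
B: reaches L-position G → W
D: reaches L-position G → W
E: only reaches B(W), I(W), all W → L
H: only reaches I(W), which is W → L
C: reaches L-position H → W
A: reaches L-position E → W
The L vertices are E, F, G, H; that is 4 in all.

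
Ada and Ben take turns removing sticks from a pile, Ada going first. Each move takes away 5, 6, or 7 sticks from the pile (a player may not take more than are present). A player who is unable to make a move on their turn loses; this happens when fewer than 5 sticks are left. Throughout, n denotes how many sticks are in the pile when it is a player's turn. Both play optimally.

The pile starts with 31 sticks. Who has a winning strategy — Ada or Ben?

Label each position W (a win for the player to move) or L (a loss). A position with no legal move is L; any other position is W exactly when some move reaches an L, and L when every move reaches a W.
n=0: no move → L
n=1: no move → L
n=2: no move → L
n=3: no move → L
n=4: no move → L
n=5: reaches L-position 0 → W
n=6: reaches L-position 1 → W
n=7: reaches L-position 2 → W
n=8: reaches L-position 3 → W
n=9: reaches L-position 4 → W
n=10: reaches L-position 4 → W
n=11: reaches L-position 4 → W
n=12: only reaches 7(W), 6(W), 5(W), all W → L
n=13: only reaches 8(W), 7(W), 6(W), all W → L
n=14: only reaches 9(W), 8(W), 7(W), all W → L
n=15: only reaches 10(W), 9(W), 8(W), all W → L
n=16: only reaches 11(W), 10(W), 9(W), all W → L
n=17: reaches L-position 12 → W
n=18: reaches L-position 13 → W
n=19: reaches L-position 14 → W
n=20: reaches L-position 15 → W
n=21: reaches L-position 16 → W
n=22: reaches L-position 16 → W
n=23: reaches L-position 16 → W
n=24: only reaches 19(W), 18(W), 17(W), all W → L
n=25: only reaches 20(W), 19(W), 18(W), all W → L
n=26: only reaches 21(W), 20(W), 19(W), all W → L
n=27: only reaches 22(W), 21(W), 20(W), all W → L
n=28: only reaches 23(W), 22(W), 21(W), all W → L
n=29: reaches L-position 24 → W
n=30: reaches L-position 25 → W
n=31: reaches L-position 26 → W
From 31 Ada can remove 5, leaving 26, reaching an L position.

Ada wins.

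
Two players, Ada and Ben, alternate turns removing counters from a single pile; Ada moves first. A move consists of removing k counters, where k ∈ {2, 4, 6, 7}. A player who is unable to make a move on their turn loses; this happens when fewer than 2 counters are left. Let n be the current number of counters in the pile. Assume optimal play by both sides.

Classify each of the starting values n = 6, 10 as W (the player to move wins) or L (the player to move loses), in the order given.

6: W, 10: L

Use the standard recursion: the mover loses at a terminal position; elsewhere, the mover wins exactly when some move hands the opponent an L position.
n=0: no move → L
n=1: no move → L
n=2: can move to 0, which is L ⇒ W
n=3: can move to 1, which is L ⇒ W
n=4: can move to 0, which is L ⇒ W
n=5: can move to 1, which is L ⇒ W
n=6: can move to 0, which is L ⇒ W
n=7: can move to 1, which is L ⇒ W
n=8: can move to 1, which is L ⇒ W
n=9: moves to 7(W), 5(W), 3(W), 2(W); every one is W ⇒ L
n=10: moves to 8(W), 6(W), 4(W), 3(W); every one is W ⇒ L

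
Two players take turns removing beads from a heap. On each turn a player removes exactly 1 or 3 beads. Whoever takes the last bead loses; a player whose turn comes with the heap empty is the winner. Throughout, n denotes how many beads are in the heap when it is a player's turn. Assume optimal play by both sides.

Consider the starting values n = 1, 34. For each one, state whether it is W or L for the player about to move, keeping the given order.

Positions with no move are W. A position that does have a move is losing for the player to move precisely when every available move leads to a winning position for the opponent. Fill in the labels:
n=0: no move; the opponent has just taken the last bead and therefore loses → W
n=1: only reaches 0(W), which is W → L
n=2: reaches L-position 1 → W
n=3: only reaches 2(W), 0(W), all W → L
n=4: reaches L-position 3 → W
n=5: only reaches 4(W), 2(W), all W → L
n=6: reaches L-position 5 → W
n=7: only reaches 6(W), 4(W), all W → L
n=8: reaches L-position 7 → W
n=9: only reaches 8(W), 6(W), all W → L
n=10: reaches L-position 9 → W
n=11: only reaches 10(W), 8(W), all W → L
n=12: reaches L-position 11 → W
n=13: only reaches 12(W), 10(W), all W → L
n=14: reaches L-position 13 → W
n=15: only reaches 14(W), 12(W), all W → L
n=16: reaches L-position 15 → W
n=17: only reaches 16(W), 14(W), all W → L
n=18: reaches L-position 17 → W
n=19: only reaches 18(W), 16(W), all W → L
n=20: reaches L-position 19 → W
n=21: only reaches 20(W), 18(W), all W → L
n=22: reaches L-position 21 → W
n=23: only reaches 22(W), 20(W), all W → L
n=24: reaches L-position 23 → W
n=25: only reaches 24(W), 22(W), all W → L
n=26: reaches L-position 25 → W
n=27: only reaches 26(W), 24(W), all W → L
n=28: reaches L-position 27 → W
n=29: only reaches 28(W), 26(W), all W → L
n=30: reaches L-position 29 → W
n=31: only reaches 30(W), 28(W), all W → L
n=32: reaches L-position 31 → W
n=33: only reaches 32(W), 30(W), all W → L
n=34: reaches L-position 33 → W

1: L, 34: W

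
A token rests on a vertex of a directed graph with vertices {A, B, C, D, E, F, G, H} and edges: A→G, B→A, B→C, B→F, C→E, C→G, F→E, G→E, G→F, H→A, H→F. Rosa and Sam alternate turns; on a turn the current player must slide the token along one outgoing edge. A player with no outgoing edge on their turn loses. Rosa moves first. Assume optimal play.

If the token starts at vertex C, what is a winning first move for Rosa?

Work bottom-up. With no move the player to move loses. Otherwise the position is W if at least one move leads to an L position for the opponent, and L if every move leads to a W.
Every edge goes from a vertex to one that appears earlier in the order D, E, F, G, A, C, B, H, so processing vertices in that order labels each vertex after all of its successors.
D: no outgoing edge → L
E: no outgoing edge → L
F: can move to E, which is L ⇒ W
G: can move to E, which is L ⇒ W
A: the only move is to G(W), a W ⇒ L
C: can move to E, which is L ⇒ W
B: can move to A, which is L ⇒ W
H: can move to A, which is L ⇒ W
From C, the L positions reachable in one move are: E.

Move to E.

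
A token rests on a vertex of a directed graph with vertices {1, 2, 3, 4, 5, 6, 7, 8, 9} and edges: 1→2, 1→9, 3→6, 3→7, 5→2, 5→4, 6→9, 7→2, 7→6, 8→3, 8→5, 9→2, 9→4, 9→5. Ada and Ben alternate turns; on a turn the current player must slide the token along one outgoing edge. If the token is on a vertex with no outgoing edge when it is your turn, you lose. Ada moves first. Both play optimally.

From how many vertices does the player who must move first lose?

Label each position W (a win for the player to move) or L (a loss). A position with no legal move is L; any other position is W exactly when some move reaches an L, and L when every move reaches a W.
Every edge goes from a vertex to one that appears earlier in the order 4, 2, 5, 9, 6, 7, 3, 1, 8, so processing vertices in that order labels each vertex after all of its successors.
4: no outgoing edge → L
2: no outgoing edge → L
5: →2(L), so W
9: →2(L), so W
6: →9(W) only, which is W, so L
7: →6(L), so W
3: →6(L), so W
1: →2(L), so W
8: →3(W), 5(W) — all W, so L
The L vertices are 2, 4, 6, 8; that is 4 in all.

4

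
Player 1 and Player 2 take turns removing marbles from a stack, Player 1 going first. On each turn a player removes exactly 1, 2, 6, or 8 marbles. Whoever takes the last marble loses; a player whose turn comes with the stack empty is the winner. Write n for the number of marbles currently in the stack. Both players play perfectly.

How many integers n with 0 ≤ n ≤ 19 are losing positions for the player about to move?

6

Label each position W (a win for the player to move) or L (a loss). A position with no legal move is W; any other position is W exactly when some move reaches an L, and L when every move reaches a W.
n=0: no move; the opponent has just taken the last marble and therefore loses → W
n=1: the only move is to 0(W), a W ⇒ L
n=2: can move to 1, which is L ⇒ W
n=3: can move to 1, which is L ⇒ W
n=4: moves to 3(W), 2(W); every one is W ⇒ L
n=5: can move to 4, which is L ⇒ W
n=6: can move to 4, which is L ⇒ W
n=7: can move to 1, which is L ⇒ W
n=8: moves to 7(W), 6(W), 2(W), 0(W); every one is W ⇒ L
n=9: can move to 8, which is L ⇒ W
n=10: can move to 8, which is L ⇒ W
n=11: moves to 10(W), 9(W), 5(W), 3(W); every one is W ⇒ L
n=12: can move to 11, which is L ⇒ W
n=13: can move to 11, which is L ⇒ W
n=14: can move to 8, which is L ⇒ W
n=15: moves to 14(W), 13(W), 9(W), 7(W); every one is W ⇒ L
n=16: can move to 15, which is L ⇒ W
n=17: can move to 15, which is L ⇒ W
n=18: moves to 17(W), 16(W), 12(W), 10(W); every one is W ⇒ L
n=19: can move to 18, which is L ⇒ W
L entries with 0 ≤ n ≤ 19: n = 1, 4, 8, 11, 15, 18; that makes 6.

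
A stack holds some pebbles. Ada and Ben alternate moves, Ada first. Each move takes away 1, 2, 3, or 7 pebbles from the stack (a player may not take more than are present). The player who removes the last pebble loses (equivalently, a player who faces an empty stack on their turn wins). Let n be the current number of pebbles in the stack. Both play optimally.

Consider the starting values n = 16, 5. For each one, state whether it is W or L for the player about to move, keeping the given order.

16: W, 5: L

Build the W/L table. Terminal = W. A non-terminal position is W if it has a move to some L; otherwise it is L.
n=0: no move; the opponent has just taken the last pebble and therefore loses → W
n=1: only reaches 0(W), which is W → L
n=2: reaches L-position 1 → W
n=3: reaches L-position 1 → W
n=4: reaches L-position 1 → W
n=5: only reaches 4(W), 3(W), 2(W), all W → L
n=6: reaches L-position 5 → W
n=7: reaches L-position 5 → W
n=8: reaches L-position 5 → W
n=9: only reaches 8(W), 7(W), 6(W), 2(W), all W → L
n=10: reaches L-position 9 → W
n=11: reaches L-position 9 → W
n=12: reaches L-position 9 → W
n=13: only reaches 12(W), 11(W), 10(W), 6(W), all W → L
n=14: reaches L-position 13 → W
n=15: reaches L-position 13 → W
n=16: reaches L-position 13 → W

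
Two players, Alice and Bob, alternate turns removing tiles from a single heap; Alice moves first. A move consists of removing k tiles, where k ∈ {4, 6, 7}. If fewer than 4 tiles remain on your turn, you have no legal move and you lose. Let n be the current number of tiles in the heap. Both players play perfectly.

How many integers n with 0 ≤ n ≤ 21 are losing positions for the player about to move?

Build the W/L table. Terminal = L. A non-terminal position is W if it has a move to some L; otherwise it is L.
n=0: no move → L
n=1: no move → L
n=2: no move → L
n=3: no move → L
n=4: can move to 0, which is L ⇒ W
n=5: can move to 1, which is L ⇒ W
n=6: can move to 2, which is L ⇒ W
n=7: can move to 3, which is L ⇒ W
n=8: can move to 2, which is L ⇒ W
n=9: can move to 3, which is L ⇒ W
n=10: can move to 3, which is L ⇒ W
n=11: moves to 7(W), 5(W), 4(W); every one is W ⇒ L
n=12: moves to 8(W), 6(W), 5(W); every one is W ⇒ L
n=13: moves to 9(W), 7(W), 6(W); every one is W ⇒ L
n=14: moves to 10(W), 8(W), 7(W); every one is W ⇒ L
n=15: can move to 11, which is L ⇒ W
n=16: can move to 12, which is L ⇒ W
n=17: can move to 13, which is L ⇒ W
n=18: can move to 14, which is L ⇒ W
n=19: can move to 13, which is L ⇒ W
n=20: can move to 14, which is L ⇒ W
n=21: can move to 14, which is L ⇒ W
L entries with 0 ≤ n ≤ 21: n = 0, 1, 2, 3, 11, 12, 13, 14; that makes 8.

8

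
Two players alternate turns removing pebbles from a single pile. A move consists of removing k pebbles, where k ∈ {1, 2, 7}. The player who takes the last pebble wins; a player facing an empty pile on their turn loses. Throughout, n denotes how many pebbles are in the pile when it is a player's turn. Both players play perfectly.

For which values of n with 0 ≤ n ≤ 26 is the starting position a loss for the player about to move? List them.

0, 3, 6, 9, 12, 15, 18, 21, 24

Build the W/L table. Terminal = L. A non-terminal position is W if it has a move to some L; otherwise it is L.
n=0: no move → L
n=1: reaches L-position 0 → W
n=2: reaches L-position 0 → W
n=3: only reaches 2(W), 1(W), all W → L
n=4: reaches L-position 3 → W
n=5: reaches L-position 3 → W
n=6: only reaches 5(W), 4(W), all W → L
n=7: reaches L-position 6 → W
n=8: reaches L-position 6 → W
n=9: only reaches 8(W), 7(W), 2(W), all W → L
n=10: reaches L-position 9 → W
n=11: reaches L-position 9 → W
n=12: only reaches 11(W), 10(W), 5(W), all W → L
n=13: reaches L-position 12 → W
n=14: reaches L-position 12 → W
n=15: only reaches 14(W), 13(W), 8(W), all W → L
n=16: reaches L-position 15 → W
n=17: reaches L-position 15 → W
n=18: only reaches 17(W), 16(W), 11(W), all W → L
n=19: reaches L-position 18 → W
n=20: reaches L-position 18 → W
n=21: only reaches 20(W), 19(W), 14(W), all W → L
n=22: reaches L-position 21 → W
n=23: reaches L-position 21 → W
n=24: only reaches 23(W), 22(W), 17(W), all W → L
n=25: reaches L-position 24 → W
n=26: reaches L-position 24 → W
Reading off the rows marked L gives the requested list; there are 9 such values of n.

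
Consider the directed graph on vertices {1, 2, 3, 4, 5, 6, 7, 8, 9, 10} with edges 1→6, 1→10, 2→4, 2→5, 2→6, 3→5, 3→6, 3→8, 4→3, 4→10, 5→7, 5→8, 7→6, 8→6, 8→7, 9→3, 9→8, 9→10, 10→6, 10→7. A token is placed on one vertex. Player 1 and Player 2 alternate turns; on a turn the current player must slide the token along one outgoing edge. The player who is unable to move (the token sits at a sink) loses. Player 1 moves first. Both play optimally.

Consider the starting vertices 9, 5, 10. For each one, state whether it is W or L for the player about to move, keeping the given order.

9: L, 5: L, 10: W

Work bottom-up. With no move the player to move loses. Otherwise the position is W if at least one move leads to an L position for the opponent, and L if every move leads to a W.
Every edge goes from a vertex to one that appears earlier in the order 6, 7, 8, 5, 10, 3, 1, 4, 2, 9, so processing vertices in that order labels each vertex after all of its successors.
6: no outgoing edge → L
7: can move to 6, which is L ⇒ W
8: can move to 6, which is L ⇒ W
5: moves to 8(W), 7(W); every one is W ⇒ L
10: can move to 6, which is L ⇒ W
3: can move to 5, which is L ⇒ W
1: can move to 6, which is L ⇒ W
4: moves to 3(W), 10(W); every one is W ⇒ L
2: can move to 4, which is L ⇒ W
9: moves to 3(W), 10(W), 8(W); every one is W ⇒ L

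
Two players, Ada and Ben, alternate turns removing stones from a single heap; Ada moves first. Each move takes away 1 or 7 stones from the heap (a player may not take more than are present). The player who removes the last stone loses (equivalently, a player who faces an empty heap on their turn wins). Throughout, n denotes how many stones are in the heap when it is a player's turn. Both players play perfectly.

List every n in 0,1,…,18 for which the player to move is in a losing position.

1, 3, 5, 7, 9, 11, 13, 15, 17

Classify positions by backward induction: terminal positions (no move available) are W. From any other position, the mover wins iff some move reaches an L.
n=0: no move; the opponent has just taken the last stone and therefore loses → W
n=1: →0(W) only, which is W, so L
n=2: →1(L), so W
n=3: →2(W) only, which is W, so L
n=4: →3(L), so W
n=5: →4(W) only, which is W, so L
n=6: →5(L), so W
n=7: →6(W), 0(W) — all W, so L
n=8: →7(L), so W
n=9: →8(W), 2(W) — all W, so L
n=10: →9(L), so W
n=11: →10(W), 4(W) — all W, so L
n=12: →11(L), so W
n=13: →12(W), 6(W) — all W, so L
n=14: →13(L), so W
n=15: →14(W), 8(W) — all W, so L
n=16: →15(L), so W
n=17: →16(W), 10(W) — all W, so L
n=18: →17(L), so W
The losing starting values of n are exactly the entries labelled L in this table (9 of them).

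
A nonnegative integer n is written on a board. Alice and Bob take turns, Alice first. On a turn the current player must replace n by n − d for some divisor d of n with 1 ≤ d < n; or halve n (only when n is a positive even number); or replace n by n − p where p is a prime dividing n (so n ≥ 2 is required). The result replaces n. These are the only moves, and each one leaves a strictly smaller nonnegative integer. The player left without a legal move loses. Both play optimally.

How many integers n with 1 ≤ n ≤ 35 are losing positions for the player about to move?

8

Compute win/loss labels from the base case upward. A position with no move is L. Any other position is W if it can reach an L in one move, else L.
n=0: no move → L
n=1: no move → L
n=2: →0(L), so W
n=3: →0(L), so W
n=4: →2(W), 3(W) — all W, so L
n=5: →0(L), so W
n=6: →4(L), so W
n=7: →0(L), so W
n=8: →4(L), so W
n=9: →6(W), 8(W) — all W, so L
n=10: →9(L), so W
n=11: →0(L), so W
n=12: →9(L), so W
n=13: →0(L), so W
n=14: →7(W), 12(W), 13(W) — all W, so L
n=15: →14(L), so W
n=16: →14(L), so W
n=17: →0(L), so W
n=18: →9(L), so W
n=19: →0(L), so W
n=20: →10(W), 15(W), 16(W), 18(W), 19(W) — all W, so L
n=21: →14(L), so W
n=22: →20(L), so W
n=23: →0(L), so W
n=24: →20(L), so W
n=25: →20(L), so W
n=26: →13(W), 24(W), 25(W) — all W, so L
n=27: →26(L), so W
n=28: →14(L), so W
n=29: →0(L), so W
n=30: →20(L), so W
n=31: →0(L), so W
n=32: →16(W), 24(W), 28(W), 30(W), 31(W) — all W, so L
n=33: →32(L), so W
n=34: →32(L), so W
n=35: →28(W), 30(W), 34(W) — all W, so L
L entries with 1 ≤ n ≤ 35 (n=0 is outside the asked range and is not counted): n = 1, 4, 9, 14, 20, 26, 32, 35; that makes 8.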